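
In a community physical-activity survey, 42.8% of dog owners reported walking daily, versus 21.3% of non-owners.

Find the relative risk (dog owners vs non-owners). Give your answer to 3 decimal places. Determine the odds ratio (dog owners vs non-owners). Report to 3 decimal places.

RR = 0.4280 / 0.2130 = 2.009
odds, dog owners = 0.4280/0.5720 = 0.7483
odds, non-owners = 0.2130/0.7870 = 0.2706
OR = 0.7483 / 0.2706 = 2.765

RR = 2.009; OR = 2.765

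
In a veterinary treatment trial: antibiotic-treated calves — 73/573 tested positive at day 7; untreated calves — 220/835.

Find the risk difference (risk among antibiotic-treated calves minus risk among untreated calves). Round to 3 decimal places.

risk, antibiotic-treated calves = 73/573 = 0.1274
risk, untreated calves = 220/835 = 0.2635
risk difference = 0.1274 − 0.2635 = -0.136

RD = -0.136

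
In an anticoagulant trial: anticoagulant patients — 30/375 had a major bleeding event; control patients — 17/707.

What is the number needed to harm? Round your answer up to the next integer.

risk, anticoagulant patients = 30/375 = 0.080000
risk, control patients = 17/707 = 0.024045
absolute risk difference = 0.055955
1 / 0.055955 = 17.872 → round up → 18

NNH: 18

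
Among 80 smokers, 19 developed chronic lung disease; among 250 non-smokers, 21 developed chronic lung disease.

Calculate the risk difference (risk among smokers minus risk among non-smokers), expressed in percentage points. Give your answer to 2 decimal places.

risk, smokers = 19/80 = 0.2375
risk, non-smokers = 21/250 = 0.0840
risk difference = 0.2375 − 0.0840 = 0.1535 → 15.35 percentage points

RD = 15.35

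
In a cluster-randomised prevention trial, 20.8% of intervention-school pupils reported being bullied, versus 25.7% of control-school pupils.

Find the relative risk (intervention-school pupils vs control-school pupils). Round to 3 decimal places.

RR = 0.2080 / 0.2570 = 0.809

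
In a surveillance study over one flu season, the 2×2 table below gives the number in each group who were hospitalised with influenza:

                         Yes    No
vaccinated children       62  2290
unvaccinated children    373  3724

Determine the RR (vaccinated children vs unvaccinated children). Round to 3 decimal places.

risk, vaccinated children = 62/2352 = 0.02636
risk, unvaccinated children = 373/4097 = 0.09104
RR = 0.02636 / 0.09104 = 0.290

0.290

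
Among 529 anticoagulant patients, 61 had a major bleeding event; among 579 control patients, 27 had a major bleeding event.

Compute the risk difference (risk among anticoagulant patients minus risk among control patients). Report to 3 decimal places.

RD: 0.069

risk, anticoagulant patients = 61/529 = 0.11531
risk, control patients = 27/579 = 0.04663
risk difference = 0.11531 − 0.04663 = 0.069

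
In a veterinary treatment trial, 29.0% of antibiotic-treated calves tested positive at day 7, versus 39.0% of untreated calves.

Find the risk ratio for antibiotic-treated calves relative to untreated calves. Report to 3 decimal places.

RR = 0.2900 / 0.3900 = 0.744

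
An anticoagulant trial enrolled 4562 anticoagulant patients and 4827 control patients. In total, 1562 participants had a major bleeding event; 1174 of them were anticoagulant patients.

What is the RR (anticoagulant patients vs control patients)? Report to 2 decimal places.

anticoagulant patients without the outcome: 4562 − 1174 = 3388
control patients with the outcome: 1562 − 1174 = 388
control patients without the outcome: 4827 − 388 = 4439
risk, anticoagulant patients = 1174/4562 = 0.2573
risk, control patients = 388/4827 = 0.0804
RR = 0.2573 / 0.0804 = 3.20

3.20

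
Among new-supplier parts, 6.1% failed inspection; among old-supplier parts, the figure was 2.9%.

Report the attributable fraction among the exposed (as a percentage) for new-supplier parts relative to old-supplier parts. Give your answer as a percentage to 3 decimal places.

AR% = (0.06100 − 0.02900) / 0.06100 = 0.5246 → 52.459%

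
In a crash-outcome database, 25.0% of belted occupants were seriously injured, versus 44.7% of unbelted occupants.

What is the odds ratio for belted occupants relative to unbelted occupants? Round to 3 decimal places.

OR = 0.412

odds, belted occupants = 0.2500/0.7500 = 0.3333
odds, unbelted occupants = 0.4470/0.5530 = 0.8083
OR = 0.3333 / 0.8083 = 0.412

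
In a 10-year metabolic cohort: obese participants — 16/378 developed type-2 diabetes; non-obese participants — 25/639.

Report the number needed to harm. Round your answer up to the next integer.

NNH: 313

risk, obese participants = 16/378 = 0.042328
risk, non-obese participants = 25/639 = 0.039124
absolute risk difference = 0.003204
1 / 0.003204 = 312.110 → round up → 313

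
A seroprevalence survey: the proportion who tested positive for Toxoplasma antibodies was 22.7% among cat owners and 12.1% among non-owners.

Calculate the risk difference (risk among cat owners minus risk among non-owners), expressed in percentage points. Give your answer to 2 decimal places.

RD: 10.60

risk difference = 0.2270 − 0.1210 = 0.1060 → 10.60 percentage points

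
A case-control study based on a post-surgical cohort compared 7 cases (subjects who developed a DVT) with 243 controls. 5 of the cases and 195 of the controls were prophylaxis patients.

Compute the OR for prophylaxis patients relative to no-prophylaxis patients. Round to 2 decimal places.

OR = (5 × 48) / (195 × 2) = 240/390 ≈ 0.62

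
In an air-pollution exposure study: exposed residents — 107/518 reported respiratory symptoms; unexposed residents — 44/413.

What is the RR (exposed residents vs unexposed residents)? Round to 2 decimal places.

RR = 1.94

risk, exposed residents = 107/518 = 0.2066
risk, unexposed residents = 44/413 = 0.1065
RR = 0.2066 / 0.1065 = 1.94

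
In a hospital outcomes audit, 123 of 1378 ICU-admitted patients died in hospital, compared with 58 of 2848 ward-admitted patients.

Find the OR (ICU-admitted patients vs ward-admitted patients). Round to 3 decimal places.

OR = (123 × 2790) / (1255 × 58) = 343170/72790 ≈ 4.715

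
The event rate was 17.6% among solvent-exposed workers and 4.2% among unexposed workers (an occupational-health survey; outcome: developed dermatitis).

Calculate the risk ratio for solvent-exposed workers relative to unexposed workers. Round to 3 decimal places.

RR = 0.17600 / 0.04200 = 4.190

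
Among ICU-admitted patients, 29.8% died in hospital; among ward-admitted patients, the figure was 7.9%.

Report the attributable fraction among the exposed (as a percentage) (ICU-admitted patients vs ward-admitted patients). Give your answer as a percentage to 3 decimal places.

AR% = (0.2980 − 0.0790) / 0.2980 = 0.7349 → 73.490%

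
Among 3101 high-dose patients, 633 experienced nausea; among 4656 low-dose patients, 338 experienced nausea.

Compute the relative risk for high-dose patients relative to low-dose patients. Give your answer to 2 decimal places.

2.81

risk, high-dose patients = 633/3101 = 0.2041
risk, low-dose patients = 338/4656 = 0.0726
RR = 0.2041 / 0.0726 = 2.81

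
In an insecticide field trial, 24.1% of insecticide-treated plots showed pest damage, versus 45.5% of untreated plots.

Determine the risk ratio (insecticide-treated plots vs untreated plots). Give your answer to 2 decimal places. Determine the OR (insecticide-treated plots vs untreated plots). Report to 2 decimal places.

RR = 0.2410 / 0.4550 = 0.53
odds, insecticide-treated plots = 0.2410/0.7590 = 0.3175
odds, untreated plots = 0.4550/0.5450 = 0.8349
OR = 0.3175 / 0.8349 = 0.38

RR = 0.53; OR = 0.38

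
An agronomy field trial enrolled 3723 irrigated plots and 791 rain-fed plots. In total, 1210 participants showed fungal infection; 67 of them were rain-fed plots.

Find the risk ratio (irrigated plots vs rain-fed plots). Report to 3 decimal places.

3.625

irrigated plots with the outcome: 1210 − 67 = 1143
irrigated plots without the outcome: 3723 − 1143 = 2580
rain-fed plots without the outcome: 791 − 67 = 724
risk, irrigated plots = 1143/3723 = 0.3070
risk, rain-fed plots = 67/791 = 0.0847
RR = 0.3070 / 0.0847 = 3.625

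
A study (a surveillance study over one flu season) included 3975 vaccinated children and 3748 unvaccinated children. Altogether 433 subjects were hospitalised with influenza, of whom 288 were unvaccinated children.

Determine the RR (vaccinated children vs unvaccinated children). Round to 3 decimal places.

RR ≈ 0.475

vaccinated children with the outcome: 433 − 288 = 145
vaccinated children without the outcome: 3975 − 145 = 3830
unvaccinated children without the outcome: 3748 − 288 = 3460
risk, vaccinated children = 145/3975 = 0.03648
risk, unvaccinated children = 288/3748 = 0.07684
RR = 0.03648 / 0.07684 = 0.475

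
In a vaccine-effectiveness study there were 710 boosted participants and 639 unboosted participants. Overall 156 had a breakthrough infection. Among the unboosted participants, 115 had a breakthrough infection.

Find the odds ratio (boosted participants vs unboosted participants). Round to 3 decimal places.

boosted participants with the outcome: 156 − 115 = 41
boosted participants without the outcome: 710 − 41 = 669
unboosted participants without the outcome: 639 − 115 = 524
odds, boosted participants = 41/669 = 0.0613
odds, unboosted participants = 115/524 = 0.2195
OR = 0.0613 / 0.2195 = 0.279

0.279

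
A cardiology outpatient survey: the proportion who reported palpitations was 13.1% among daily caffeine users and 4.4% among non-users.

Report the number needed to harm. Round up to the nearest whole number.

absolute risk difference = 0.087000
1 / 0.087000 = 11.494 → round up → 12

12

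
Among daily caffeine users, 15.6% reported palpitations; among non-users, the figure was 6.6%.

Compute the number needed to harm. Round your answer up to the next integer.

absolute risk difference = 0.090000
1 / 0.090000 = 11.111 → round up → 12

12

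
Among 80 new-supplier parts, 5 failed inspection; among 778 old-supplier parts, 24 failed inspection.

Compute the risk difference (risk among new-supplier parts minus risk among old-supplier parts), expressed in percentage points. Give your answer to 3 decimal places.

risk, new-supplier parts = 5/80 = 0.06250
risk, old-supplier parts = 24/778 = 0.03085
risk difference = 0.06250 − 0.03085 = 0.03165 → 3.165 percentage points

3.165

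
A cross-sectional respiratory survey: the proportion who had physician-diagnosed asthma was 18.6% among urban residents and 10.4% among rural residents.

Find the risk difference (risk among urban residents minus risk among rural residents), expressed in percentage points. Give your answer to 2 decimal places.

RD = 8.20

risk difference = 0.1860 − 0.1040 = 0.0820 → 8.20 percentage points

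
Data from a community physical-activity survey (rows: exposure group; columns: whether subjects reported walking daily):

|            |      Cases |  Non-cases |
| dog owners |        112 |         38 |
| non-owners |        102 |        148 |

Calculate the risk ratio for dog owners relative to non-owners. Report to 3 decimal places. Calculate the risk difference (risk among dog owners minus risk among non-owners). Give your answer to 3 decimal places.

RR = 1.830; RD = 0.339

risk, dog owners = 112/150 = 0.7467
risk, non-owners = 102/250 = 0.4080
RR = 0.7467 / 0.4080 = 1.830
risk difference = 0.7467 − 0.4080 = 0.339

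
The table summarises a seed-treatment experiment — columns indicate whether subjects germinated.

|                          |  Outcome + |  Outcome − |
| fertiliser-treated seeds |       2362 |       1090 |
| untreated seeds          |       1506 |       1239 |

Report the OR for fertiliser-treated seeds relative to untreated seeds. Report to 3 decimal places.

OR = (2362 × 1239) / (1090 × 1506) = 2926518/1641540 ≈ 1.783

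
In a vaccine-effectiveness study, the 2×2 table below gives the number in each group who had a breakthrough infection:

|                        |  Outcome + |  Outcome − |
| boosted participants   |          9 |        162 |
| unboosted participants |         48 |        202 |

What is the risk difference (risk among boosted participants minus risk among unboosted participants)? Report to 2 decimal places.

RD = -0.14

risk, boosted participants = 9/171 = 0.0526
risk, unboosted participants = 48/250 = 0.1920
risk difference = 0.0526 − 0.1920 = -0.14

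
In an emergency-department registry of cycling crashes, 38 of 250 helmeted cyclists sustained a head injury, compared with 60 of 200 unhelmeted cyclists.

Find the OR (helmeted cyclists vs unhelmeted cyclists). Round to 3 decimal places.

OR = (38 × 140) / (212 × 60) = 5320/12720 ≈ 0.418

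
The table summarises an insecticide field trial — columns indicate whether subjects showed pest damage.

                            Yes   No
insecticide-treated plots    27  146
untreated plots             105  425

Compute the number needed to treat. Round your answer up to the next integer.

risk, insecticide-treated plots = 27/173 = 0.156069
risk, untreated plots = 105/530 = 0.198113
absolute risk difference = 0.042044
1 / 0.042044 = 23.785 → round up → 24

NNT = 24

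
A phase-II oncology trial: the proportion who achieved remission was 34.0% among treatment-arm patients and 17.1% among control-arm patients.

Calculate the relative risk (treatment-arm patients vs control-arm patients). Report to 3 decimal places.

RR = 0.3400 / 0.1710 = 1.988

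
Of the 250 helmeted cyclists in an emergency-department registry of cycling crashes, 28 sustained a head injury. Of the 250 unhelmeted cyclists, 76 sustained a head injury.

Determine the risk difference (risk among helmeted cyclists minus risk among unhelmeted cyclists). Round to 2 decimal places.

-0.19

risk, helmeted cyclists = 28/250 = 0.1120
risk, unhelmeted cyclists = 76/250 = 0.3040
risk difference = 0.1120 − 0.3040 = -0.19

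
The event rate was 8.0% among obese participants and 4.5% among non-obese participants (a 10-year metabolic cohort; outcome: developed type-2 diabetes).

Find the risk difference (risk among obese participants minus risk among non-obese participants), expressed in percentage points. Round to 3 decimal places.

RD: 3.500

risk difference = 0.08000 − 0.04500 = 0.03500 → 3.500 percentage points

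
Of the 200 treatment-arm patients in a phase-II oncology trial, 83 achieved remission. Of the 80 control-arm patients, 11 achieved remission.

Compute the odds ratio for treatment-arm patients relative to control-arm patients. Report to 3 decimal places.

OR = (83 × 69) / (117 × 11) = 5727/1287 ≈ 4.450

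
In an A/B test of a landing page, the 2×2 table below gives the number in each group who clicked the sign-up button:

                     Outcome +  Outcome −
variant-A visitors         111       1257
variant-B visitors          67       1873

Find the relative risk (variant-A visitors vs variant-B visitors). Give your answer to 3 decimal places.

risk, variant-A visitors = 111/1368 = 0.08114
risk, variant-B visitors = 67/1940 = 0.03454
RR = 0.08114 / 0.03454 = 2.349

RR: 2.349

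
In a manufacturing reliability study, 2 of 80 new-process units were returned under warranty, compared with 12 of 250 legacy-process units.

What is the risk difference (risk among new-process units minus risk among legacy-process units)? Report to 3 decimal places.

RD: -0.023

risk, new-process units = 2/80 = 0.02500
risk, legacy-process units = 12/250 = 0.04800
risk difference = 0.02500 − 0.04800 = -0.023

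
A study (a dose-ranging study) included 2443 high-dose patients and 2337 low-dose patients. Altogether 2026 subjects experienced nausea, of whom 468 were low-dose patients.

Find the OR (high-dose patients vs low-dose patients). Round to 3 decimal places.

7.031

high-dose patients with the outcome: 2026 − 468 = 1558
high-dose patients without the outcome: 2443 − 1558 = 885
low-dose patients without the outcome: 2337 − 468 = 1869
OR = (1558 × 1869) / (885 × 468) = 2911902/414180 ≈ 7.031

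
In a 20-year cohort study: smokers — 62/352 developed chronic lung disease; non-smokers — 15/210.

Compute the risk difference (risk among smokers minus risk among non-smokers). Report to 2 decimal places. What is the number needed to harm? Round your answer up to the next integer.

RD = 0.10; NNH = 10

risk, smokers = 62/352 = 0.1761
risk, non-smokers = 15/210 = 0.0714
risk difference = 0.1761 − 0.0714 = 0.10
absolute risk difference = 0.104708
1 / 0.104708 = 9.550 → round up → 10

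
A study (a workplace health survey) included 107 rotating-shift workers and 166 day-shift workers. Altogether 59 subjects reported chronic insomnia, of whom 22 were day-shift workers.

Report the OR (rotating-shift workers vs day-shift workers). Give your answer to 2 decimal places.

rotating-shift workers with the outcome: 59 − 22 = 37
rotating-shift workers without the outcome: 107 − 37 = 70
day-shift workers without the outcome: 166 − 22 = 144
OR = (37 × 144) / (70 × 22) = 5328/1540 ≈ 3.46

OR = 3.46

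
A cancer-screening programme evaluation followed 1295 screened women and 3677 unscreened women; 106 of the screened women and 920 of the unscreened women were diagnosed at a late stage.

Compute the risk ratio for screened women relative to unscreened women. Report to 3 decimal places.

0.327

risk, screened women = 106/1295 = 0.0819
risk, unscreened women = 920/3677 = 0.2502
RR = 0.0819 / 0.2502 = 0.327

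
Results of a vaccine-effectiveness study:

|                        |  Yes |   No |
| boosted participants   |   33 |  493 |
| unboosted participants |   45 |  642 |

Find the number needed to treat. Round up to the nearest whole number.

risk, boosted participants = 33/526 = 0.062738
risk, unboosted participants = 45/687 = 0.065502
absolute risk difference = 0.002765
1 / 0.002765 = 361.664 → round up → 362

362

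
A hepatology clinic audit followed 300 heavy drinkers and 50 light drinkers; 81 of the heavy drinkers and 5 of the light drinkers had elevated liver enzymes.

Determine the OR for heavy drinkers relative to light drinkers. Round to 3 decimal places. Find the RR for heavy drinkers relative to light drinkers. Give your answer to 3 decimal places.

OR = (81 × 45) / (219 × 5) = 3645/1095 ≈ 3.329
risk, heavy drinkers = 81/300 = 0.2700
risk, light drinkers = 5/50 = 0.1000
RR = 0.2700 / 0.1000 = 2.700

OR = 3.329; RR = 2.700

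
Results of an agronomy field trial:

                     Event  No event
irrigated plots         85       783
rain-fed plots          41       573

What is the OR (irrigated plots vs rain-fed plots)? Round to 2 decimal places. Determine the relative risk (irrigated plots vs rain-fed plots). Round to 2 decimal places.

OR = 1.52; RR = 1.47

odds, irrigated plots = 85/783 = 0.1086
odds, rain-fed plots = 41/573 = 0.0716
OR = 0.1086 / 0.0716 = 1.52
risk, irrigated plots = 85/868 = 0.0979
risk, rain-fed plots = 41/614 = 0.0668
RR = 0.0979 / 0.0668 = 1.47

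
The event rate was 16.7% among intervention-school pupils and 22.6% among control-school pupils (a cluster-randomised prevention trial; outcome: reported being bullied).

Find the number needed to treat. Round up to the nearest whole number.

absolute risk difference = 0.059000
1 / 0.059000 = 16.949 → round up → 17

17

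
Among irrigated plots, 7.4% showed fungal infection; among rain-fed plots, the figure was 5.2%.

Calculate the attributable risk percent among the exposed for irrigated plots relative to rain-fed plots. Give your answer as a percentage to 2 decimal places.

AR% = (0.0740 − 0.0520) / 0.0740 = 0.2973 → 29.73%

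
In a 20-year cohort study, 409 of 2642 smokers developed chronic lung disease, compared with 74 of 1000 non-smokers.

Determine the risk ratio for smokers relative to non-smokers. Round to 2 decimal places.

2.09

risk, smokers = 409/2642 = 0.1548
risk, non-smokers = 74/1000 = 0.0740
RR = 0.1548 / 0.0740 = 2.09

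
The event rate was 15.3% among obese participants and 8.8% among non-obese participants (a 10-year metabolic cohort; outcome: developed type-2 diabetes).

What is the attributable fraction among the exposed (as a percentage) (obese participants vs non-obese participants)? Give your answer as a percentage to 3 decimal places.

AR% = (0.1530 − 0.0880) / 0.1530 = 0.4248 → 42.484%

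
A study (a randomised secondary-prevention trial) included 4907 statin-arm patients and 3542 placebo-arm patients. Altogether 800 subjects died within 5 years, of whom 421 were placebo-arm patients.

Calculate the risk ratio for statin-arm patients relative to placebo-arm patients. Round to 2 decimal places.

statin-arm patients with the outcome: 800 − 421 = 379
statin-arm patients without the outcome: 4907 − 379 = 4528
placebo-arm patients without the outcome: 3542 − 421 = 3121
risk, statin-arm patients = 379/4907 = 0.0772
risk, placebo-arm patients = 421/3542 = 0.1189
RR = 0.0772 / 0.1189 = 0.65

0.65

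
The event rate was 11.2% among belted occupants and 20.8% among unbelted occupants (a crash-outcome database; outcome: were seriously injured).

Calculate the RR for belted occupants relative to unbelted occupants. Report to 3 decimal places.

RR = 0.1120 / 0.2080 = 0.538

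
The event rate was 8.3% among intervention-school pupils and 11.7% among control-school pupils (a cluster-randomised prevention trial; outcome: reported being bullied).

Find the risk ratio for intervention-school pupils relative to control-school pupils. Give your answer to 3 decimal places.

RR = 0.0830 / 0.1170 = 0.709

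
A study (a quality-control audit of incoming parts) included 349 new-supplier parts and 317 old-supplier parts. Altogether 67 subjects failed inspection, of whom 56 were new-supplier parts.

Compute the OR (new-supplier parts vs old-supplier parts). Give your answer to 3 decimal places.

new-supplier parts without the outcome: 349 − 56 = 293
old-supplier parts with the outcome: 67 − 56 = 11
old-supplier parts without the outcome: 317 − 11 = 306
OR = (56 × 306) / (293 × 11) = 17136/3223 ≈ 5.317

OR: 5.317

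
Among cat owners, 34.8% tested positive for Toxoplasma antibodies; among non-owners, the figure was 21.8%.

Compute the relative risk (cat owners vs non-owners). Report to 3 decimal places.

RR = 0.3480 / 0.2180 = 1.596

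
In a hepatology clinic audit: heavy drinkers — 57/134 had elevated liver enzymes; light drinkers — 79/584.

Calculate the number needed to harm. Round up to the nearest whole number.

risk, heavy drinkers = 57/134 = 0.425373
risk, light drinkers = 79/584 = 0.135274
absolute risk difference = 0.290099
1 / 0.290099 = 3.447 → round up → 4

4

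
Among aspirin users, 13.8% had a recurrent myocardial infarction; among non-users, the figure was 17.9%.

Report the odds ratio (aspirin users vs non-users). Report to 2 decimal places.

odds, aspirin users = 0.1380/0.8620 = 0.1601
odds, non-users = 0.1790/0.8210 = 0.2180
OR = 0.1601 / 0.2180 = 0.73

OR = 0.73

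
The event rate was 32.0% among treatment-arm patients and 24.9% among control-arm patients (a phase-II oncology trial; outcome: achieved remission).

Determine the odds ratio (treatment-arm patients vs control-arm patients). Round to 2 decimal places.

1.42

odds, treatment-arm patients = 0.3200/0.6800 = 0.4706
odds, control-arm patients = 0.2490/0.7510 = 0.3316
OR = 0.4706 / 0.3316 = 1.42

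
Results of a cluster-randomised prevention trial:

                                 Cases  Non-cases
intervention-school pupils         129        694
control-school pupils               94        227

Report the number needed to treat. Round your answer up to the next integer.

8

risk, intervention-school pupils = 129/823 = 0.156744
risk, control-school pupils = 94/321 = 0.292835
absolute risk difference = 0.136091
1 / 0.136091 = 7.348 → round up → 8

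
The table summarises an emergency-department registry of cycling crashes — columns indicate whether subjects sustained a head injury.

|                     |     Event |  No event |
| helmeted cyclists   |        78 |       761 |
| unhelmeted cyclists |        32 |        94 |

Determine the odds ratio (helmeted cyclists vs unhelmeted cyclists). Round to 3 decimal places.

OR ≈ 0.301

odds, helmeted cyclists = 78/761 = 0.1025
odds, unhelmeted cyclists = 32/94 = 0.3404
OR = 0.1025 / 0.3404 = 0.301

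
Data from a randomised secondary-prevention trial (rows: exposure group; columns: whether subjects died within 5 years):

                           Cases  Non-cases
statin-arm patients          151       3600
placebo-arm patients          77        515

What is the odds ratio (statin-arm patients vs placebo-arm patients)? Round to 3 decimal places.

OR = (151 × 515) / (3600 × 77) = 77765/277200 ≈ 0.281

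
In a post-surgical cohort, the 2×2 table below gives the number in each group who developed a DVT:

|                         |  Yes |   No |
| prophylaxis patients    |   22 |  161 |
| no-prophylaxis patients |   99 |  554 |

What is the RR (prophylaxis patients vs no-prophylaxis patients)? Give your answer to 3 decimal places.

risk, prophylaxis patients = 22/183 = 0.1202
risk, no-prophylaxis patients = 99/653 = 0.1516
RR = 0.1202 / 0.1516 = 0.793

RR: 0.793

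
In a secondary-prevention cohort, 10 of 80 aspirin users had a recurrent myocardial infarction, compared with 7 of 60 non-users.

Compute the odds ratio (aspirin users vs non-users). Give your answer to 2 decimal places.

OR = (10 × 53) / (70 × 7) = 530/490 ≈ 1.08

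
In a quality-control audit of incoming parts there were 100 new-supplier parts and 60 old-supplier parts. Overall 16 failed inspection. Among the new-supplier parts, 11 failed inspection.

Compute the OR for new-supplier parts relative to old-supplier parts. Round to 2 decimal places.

OR ≈ 1.36

new-supplier parts without the outcome: 100 − 11 = 89
old-supplier parts with the outcome: 16 − 11 = 5
old-supplier parts without the outcome: 60 − 5 = 55
odds, new-supplier parts = 11/89 = 0.1236
odds, old-supplier parts = 5/55 = 0.0909
OR = 0.1236 / 0.0909 = 1.36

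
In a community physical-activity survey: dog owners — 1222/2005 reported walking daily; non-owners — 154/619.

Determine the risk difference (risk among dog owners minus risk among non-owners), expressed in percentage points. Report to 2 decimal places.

RD ≈ 36.07

risk, dog owners = 1222/2005 = 0.6095
risk, non-owners = 154/619 = 0.2488
risk difference = 0.6095 − 0.2488 = 0.3607 → 36.07 percentage points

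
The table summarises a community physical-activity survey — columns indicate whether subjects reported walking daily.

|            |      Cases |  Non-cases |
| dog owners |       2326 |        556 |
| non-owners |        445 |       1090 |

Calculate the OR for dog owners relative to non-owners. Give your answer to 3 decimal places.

OR = (2326 × 1090) / (556 × 445) = 2535340/247420 ≈ 10.247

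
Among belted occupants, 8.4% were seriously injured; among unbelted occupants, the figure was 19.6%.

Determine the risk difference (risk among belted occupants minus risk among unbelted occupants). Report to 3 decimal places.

risk difference = 0.0840 − 0.1960 = -0.112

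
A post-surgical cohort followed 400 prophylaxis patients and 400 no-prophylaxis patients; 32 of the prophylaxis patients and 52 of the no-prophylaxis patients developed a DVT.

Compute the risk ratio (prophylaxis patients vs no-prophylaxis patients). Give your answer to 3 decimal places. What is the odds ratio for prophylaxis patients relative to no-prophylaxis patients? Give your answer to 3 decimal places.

risk, prophylaxis patients = 32/400 = 0.0800
risk, no-prophylaxis patients = 52/400 = 0.1300
RR = 0.0800 / 0.1300 = 0.615
OR = (32 × 348) / (368 × 52) = 11136/19136 ≈ 0.582

RR = 0.615; OR = 0.582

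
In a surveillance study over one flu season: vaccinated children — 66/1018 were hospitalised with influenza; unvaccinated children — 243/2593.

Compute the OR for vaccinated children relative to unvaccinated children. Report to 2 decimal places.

0.67

odds, vaccinated children = 66/952 = 0.0693
odds, unvaccinated children = 243/2350 = 0.1034
OR = 0.0693 / 0.1034 = 0.67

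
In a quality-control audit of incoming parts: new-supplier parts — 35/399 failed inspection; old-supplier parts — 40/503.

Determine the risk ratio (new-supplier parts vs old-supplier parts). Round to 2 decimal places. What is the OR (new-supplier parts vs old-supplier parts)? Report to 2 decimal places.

risk, new-supplier parts = 35/399 = 0.0877
risk, old-supplier parts = 40/503 = 0.0795
RR = 0.0877 / 0.0795 = 1.10
odds, new-supplier parts = 35/364 = 0.0962
odds, old-supplier parts = 40/463 = 0.0864
OR = 0.0962 / 0.0864 = 1.11

RR = 1.10; OR = 1.11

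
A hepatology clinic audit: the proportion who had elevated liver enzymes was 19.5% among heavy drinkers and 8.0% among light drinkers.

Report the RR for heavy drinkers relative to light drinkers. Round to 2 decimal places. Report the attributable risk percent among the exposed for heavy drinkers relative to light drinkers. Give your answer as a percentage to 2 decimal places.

RR = 2.44; AR% = 58.97%

RR = 0.1950 / 0.0800 = 2.44
AR% = (0.1950 − 0.0800) / 0.1950 = 0.5897 → 58.97%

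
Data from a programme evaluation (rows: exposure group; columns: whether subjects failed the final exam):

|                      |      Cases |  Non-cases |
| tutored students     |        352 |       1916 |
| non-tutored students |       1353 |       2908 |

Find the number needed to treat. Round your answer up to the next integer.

7

risk, tutored students = 352/2268 = 0.155203
risk, non-tutored students = 1353/4261 = 0.317531
absolute risk difference = 0.162328
1 / 0.162328 = 6.160 → round up → 7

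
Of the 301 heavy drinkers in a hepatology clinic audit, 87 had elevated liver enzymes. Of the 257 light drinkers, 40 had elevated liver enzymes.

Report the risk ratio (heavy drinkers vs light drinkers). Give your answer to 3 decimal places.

RR = 1.857

risk, heavy drinkers = 87/301 = 0.2890
risk, light drinkers = 40/257 = 0.1556
RR = 0.2890 / 0.1556 = 1.857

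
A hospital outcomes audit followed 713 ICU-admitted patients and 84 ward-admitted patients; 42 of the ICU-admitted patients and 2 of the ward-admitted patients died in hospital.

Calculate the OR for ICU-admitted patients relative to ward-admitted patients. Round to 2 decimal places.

OR = (42 × 82) / (671 × 2) = 3444/1342 ≈ 2.57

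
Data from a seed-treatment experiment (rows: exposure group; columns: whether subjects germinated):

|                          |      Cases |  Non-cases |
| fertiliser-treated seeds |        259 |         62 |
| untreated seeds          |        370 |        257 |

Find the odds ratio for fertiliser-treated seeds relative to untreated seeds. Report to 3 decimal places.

OR = (259 × 257) / (62 × 370) = 66563/22940 ≈ 2.902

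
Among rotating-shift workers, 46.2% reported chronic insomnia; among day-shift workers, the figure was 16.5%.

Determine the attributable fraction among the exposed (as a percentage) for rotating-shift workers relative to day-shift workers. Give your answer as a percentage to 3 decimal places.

AR% = (0.4620 − 0.1650) / 0.4620 = 0.6429 → 64.286%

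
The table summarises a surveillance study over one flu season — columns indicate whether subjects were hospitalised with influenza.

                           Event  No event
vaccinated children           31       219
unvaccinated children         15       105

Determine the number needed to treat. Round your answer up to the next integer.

1000

risk, vaccinated children = 31/250 = 0.124000
risk, unvaccinated children = 15/120 = 0.125000
absolute risk difference = 0.001000
1 / 0.001000 = 1000.000 → round up → 1000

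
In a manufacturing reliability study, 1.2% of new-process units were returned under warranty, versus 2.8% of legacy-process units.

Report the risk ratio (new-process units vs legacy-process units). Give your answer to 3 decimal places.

RR = 0.01200 / 0.02800 = 0.429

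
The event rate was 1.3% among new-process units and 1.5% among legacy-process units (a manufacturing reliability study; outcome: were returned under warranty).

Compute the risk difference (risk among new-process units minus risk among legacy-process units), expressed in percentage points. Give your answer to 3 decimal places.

risk difference = 0.01300 − 0.01500 = -0.00200 → -0.200 percentage points

RD: -0.200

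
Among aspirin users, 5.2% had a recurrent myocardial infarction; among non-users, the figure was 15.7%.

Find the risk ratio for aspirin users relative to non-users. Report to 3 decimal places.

RR = 0.0520 / 0.1570 = 0.331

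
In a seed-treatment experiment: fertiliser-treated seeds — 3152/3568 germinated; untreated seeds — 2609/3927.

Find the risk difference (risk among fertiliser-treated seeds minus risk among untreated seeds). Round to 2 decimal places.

RD ≈ 0.22

risk, fertiliser-treated seeds = 3152/3568 = 0.8834
risk, untreated seeds = 2609/3927 = 0.6644
risk difference = 0.8834 − 0.6644 = 0.22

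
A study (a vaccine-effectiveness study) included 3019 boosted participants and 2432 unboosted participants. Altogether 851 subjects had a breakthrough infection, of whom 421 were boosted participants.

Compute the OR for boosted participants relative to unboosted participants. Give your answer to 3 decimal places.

boosted participants without the outcome: 3019 − 421 = 2598
unboosted participants with the outcome: 851 − 421 = 430
unboosted participants without the outcome: 2432 − 430 = 2002
OR = (421 × 2002) / (2598 × 430) = 842842/1117140 ≈ 0.754

0.754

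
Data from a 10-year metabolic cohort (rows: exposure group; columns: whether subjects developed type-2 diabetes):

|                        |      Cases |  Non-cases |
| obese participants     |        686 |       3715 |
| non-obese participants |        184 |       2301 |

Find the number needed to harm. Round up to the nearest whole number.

risk, obese participants = 686/4401 = 0.155874
risk, non-obese participants = 184/2485 = 0.074044
absolute risk difference = 0.081829
1 / 0.081829 = 12.221 → round up → 13

NNH: 13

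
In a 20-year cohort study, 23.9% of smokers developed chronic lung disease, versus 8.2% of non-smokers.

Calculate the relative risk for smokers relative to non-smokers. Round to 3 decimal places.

RR = 0.2390 / 0.0820 = 2.915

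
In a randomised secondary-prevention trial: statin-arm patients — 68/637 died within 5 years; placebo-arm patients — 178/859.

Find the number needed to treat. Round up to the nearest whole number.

10

risk, statin-arm patients = 68/637 = 0.106750
risk, placebo-arm patients = 178/859 = 0.207218
absolute risk difference = 0.100467
1 / 0.100467 = 9.954 → round up → 10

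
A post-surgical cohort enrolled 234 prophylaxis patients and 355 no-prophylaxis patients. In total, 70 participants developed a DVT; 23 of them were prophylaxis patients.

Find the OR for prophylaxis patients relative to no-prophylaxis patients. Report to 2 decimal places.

prophylaxis patients without the outcome: 234 − 23 = 211
no-prophylaxis patients with the outcome: 70 − 23 = 47
no-prophylaxis patients without the outcome: 355 − 47 = 308
OR = (23 × 308) / (211 × 47) = 7084/9917 ≈ 0.71

OR: 0.71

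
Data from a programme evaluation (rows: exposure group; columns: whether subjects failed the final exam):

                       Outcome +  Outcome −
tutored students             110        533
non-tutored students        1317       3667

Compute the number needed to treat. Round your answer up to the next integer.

NNT = 11

risk, tutored students = 110/643 = 0.171073
risk, non-tutored students = 1317/4984 = 0.264246
absolute risk difference = 0.093172
1 / 0.093172 = 10.733 → round up → 11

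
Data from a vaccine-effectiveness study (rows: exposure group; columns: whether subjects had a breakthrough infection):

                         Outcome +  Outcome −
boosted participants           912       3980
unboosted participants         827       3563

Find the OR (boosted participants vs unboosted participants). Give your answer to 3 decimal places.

OR = (912 × 3563) / (3980 × 827) = 3249456/3291460 ≈ 0.987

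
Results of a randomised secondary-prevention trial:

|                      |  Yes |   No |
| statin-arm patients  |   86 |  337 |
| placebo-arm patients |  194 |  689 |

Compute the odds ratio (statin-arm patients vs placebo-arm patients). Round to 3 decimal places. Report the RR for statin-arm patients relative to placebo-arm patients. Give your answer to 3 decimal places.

OR = (86 × 689) / (337 × 194) = 59254/65378 ≈ 0.906
risk, statin-arm patients = 86/423 = 0.2033
risk, placebo-arm patients = 194/883 = 0.2197
RR = 0.2033 / 0.2197 = 0.925

OR = 0.906; RR = 0.925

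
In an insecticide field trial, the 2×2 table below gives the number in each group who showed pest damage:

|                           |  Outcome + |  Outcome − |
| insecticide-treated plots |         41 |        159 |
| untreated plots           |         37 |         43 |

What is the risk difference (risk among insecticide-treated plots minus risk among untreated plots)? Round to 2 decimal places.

RD = -0.26

risk, insecticide-treated plots = 41/200 = 0.2050
risk, untreated plots = 37/80 = 0.4625
risk difference = 0.2050 − 0.4625 = -0.26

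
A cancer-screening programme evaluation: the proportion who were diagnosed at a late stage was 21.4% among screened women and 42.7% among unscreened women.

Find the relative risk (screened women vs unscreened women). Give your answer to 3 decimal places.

RR = 0.2140 / 0.4270 = 0.501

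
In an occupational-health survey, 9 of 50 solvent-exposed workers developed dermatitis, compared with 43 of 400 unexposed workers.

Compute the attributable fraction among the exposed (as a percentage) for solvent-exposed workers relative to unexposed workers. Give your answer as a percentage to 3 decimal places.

risk, solvent-exposed workers = 9/50 = 0.1800
risk, unexposed workers = 43/400 = 0.1075
AR% = (0.1800 − 0.1075) / 0.1800 = 0.4028 → 40.278%

AR% = 40.278%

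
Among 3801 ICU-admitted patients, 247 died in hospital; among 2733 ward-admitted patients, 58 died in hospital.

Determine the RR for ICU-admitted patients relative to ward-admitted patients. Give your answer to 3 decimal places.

3.062

risk, ICU-admitted patients = 247/3801 = 0.06498
risk, ward-admitted patients = 58/2733 = 0.02122
RR = 0.06498 / 0.02122 = 3.062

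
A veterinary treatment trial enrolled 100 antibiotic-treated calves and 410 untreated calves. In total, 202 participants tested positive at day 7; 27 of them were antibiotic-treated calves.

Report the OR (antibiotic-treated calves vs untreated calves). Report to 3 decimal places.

0.497

antibiotic-treated calves without the outcome: 100 − 27 = 73
untreated calves with the outcome: 202 − 27 = 175
untreated calves without the outcome: 410 − 175 = 235
odds, antibiotic-treated calves = 27/73 = 0.3699
odds, untreated calves = 175/235 = 0.7447
OR = 0.3699 / 0.7447 = 0.497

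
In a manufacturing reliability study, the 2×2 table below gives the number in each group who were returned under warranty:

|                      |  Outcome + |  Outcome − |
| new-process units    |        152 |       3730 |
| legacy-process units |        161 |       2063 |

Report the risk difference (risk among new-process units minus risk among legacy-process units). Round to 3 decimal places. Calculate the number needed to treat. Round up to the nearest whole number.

RD = -0.033; NNT = 31

risk, new-process units = 152/3882 = 0.03916
risk, legacy-process units = 161/2224 = 0.07239
risk difference = 0.03916 − 0.07239 = -0.033
absolute risk difference = 0.033237
1 / 0.033237 = 30.087 → round up → 31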